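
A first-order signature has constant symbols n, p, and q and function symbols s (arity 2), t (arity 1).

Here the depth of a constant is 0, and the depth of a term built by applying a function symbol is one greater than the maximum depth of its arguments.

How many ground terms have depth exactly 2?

Write N_k for the number of ground terms of depth ≤ k. A term of depth ≤ k is either a constant or a function symbol applied to arguments of depth ≤ k−1, so N_k = 3 + N_{k-1}^2 + N_{k-1}.
N_0 = 3
N_1 = 3 + 3^2 + 3 = 15
N_2 = 3 + 15^2 + 15 = 243
Terms of depth exactly 2: N_2 − N_1 = 243 − 15 = 228.

228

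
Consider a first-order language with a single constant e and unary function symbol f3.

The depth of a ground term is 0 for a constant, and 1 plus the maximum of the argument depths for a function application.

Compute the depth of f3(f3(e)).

depth(f3(e)) = 1 + depth(e) = 1 + 0 = 1
depth(f3(f3(e))) = 1 + depth(f3(e)) = 1 + 1 = 2

2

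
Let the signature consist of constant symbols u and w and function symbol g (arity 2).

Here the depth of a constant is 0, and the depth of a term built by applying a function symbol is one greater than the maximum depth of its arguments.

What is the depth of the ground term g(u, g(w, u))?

2

depth(g(w, u)) = 1 + max(0, 0) = 1
depth(g(u, g(w, u))) = 1 + max(0, 1) = 2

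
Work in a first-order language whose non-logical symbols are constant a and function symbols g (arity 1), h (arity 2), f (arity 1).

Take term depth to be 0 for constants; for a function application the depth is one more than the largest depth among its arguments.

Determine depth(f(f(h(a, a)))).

depth(h(a, a)) = 1 + max(0, 0) = 1
depth(f(h(a, a))) = 1 + depth(h(a, a)) = 1 + 1 = 2
depth(f(f(h(a, a)))) = 1 + depth(f(h(a, a))) = 1 + 2 = 3

3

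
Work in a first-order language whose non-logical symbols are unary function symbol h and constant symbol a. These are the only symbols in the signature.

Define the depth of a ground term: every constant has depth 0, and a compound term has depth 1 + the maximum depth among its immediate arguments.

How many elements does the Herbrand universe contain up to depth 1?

Write N_k for the number of ground terms of depth ≤ k. A term of depth ≤ k is either a constant or a function symbol applied to arguments of depth ≤ k−1, so N_k = 1 + N_{k-1}.
N_0 = 1
N_1 = 1 + 1 = 2
Explicitly: a, h(a).

2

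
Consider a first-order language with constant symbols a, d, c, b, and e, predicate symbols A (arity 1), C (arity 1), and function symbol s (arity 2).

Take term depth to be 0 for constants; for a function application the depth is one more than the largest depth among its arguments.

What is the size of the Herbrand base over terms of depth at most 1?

60

First count ground terms of depth ≤ 1.
Write N_k for the number of ground terms of depth ≤ k. A term of depth ≤ k is either a constant or a function symbol applied to arguments of depth ≤ k−1, so N_k = 5 + N_{k-1}^2.
N_0 = 5
N_1 = 5 + 5^2 = 30
So |H| = 30.
A ground atom is a predicate applied to a tuple of terms from H, so the count is the sum over predicates of |H|^arity:
  A: 30;  C: 30
Total ground atoms: 30 + 30 = 60.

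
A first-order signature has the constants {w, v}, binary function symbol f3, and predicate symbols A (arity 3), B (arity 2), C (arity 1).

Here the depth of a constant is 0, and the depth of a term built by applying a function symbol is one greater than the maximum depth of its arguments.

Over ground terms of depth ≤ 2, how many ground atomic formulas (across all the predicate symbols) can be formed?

First count ground terms of depth ≤ 2.
Count level by level. With function symbols f3/2, the terms of depth ≤ k are the 2 constants together with each function applied to depth-≤(k−1) tuples, so N_k = 2 + N_{k-1}^2.
N_0 = 2
N_1 = 2 + 2^2 = 6
N_2 = 2 + 6^2 = 38
So |H| = 38.
A ground atom is a predicate applied to a tuple of terms from H, so the count is the sum over predicates of |H|^arity:
  A: 38^3 = 54872;  B: 38^2 = 1444;  C: 38
Total ground atoms: 54872 + 1444 + 38 = 56354.

56354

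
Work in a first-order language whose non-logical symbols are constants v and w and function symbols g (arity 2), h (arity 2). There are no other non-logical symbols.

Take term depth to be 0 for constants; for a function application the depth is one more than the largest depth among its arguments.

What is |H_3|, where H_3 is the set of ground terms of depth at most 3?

Count level by level. With function symbols g/2, h/2, the terms of depth ≤ k are the 2 constants together with each function applied to depth-≤(k−1) tuples, so N_k = 2 + N_{k-1}^2 + N_{k-1}^2.
N_0 = 2
N_1 = 2 + 2^2 + 2^2 = 10
N_2 = 2 + 10^2 + 10^2 = 202
N_3 = 2 + 202^2 + 202^2 = 81610

81610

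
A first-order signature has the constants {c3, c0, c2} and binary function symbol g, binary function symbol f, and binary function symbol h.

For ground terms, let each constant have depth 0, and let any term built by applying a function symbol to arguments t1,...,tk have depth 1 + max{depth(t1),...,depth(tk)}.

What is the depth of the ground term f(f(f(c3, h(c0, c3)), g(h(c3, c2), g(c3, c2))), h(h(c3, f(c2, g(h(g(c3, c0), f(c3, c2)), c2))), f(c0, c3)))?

depth(h(c0, c3)) = 1 + max(0, 0) = 1
depth(f(c3, h(c0, c3))) = 1 + max(0, 1) = 2
depth(h(c3, c2)) = 1 + max(0, 0) = 1
depth(g(c3, c2)) = 1 + max(0, 0) = 1
depth(g(h(c3, c2), g(c3, c2))) = 1 + max(1, 1) = 2
depth(f(f(c3, h(c0, c3)), g(h(c3, c2), g(c3, c2)))) = 1 + max(2, 2) = 3
depth(g(c3, c0)) = 1 + max(0, 0) = 1
depth(f(c3, c2)) = 1 + max(0, 0) = 1
depth(h(g(c3, c0), f(c3, c2))) = 1 + max(1, 1) = 2
depth(g(h(g(c3, c0), f(c3, c2)), c2)) = 1 + max(2, 0) = 3
depth(f(c2, g(h(g(c3, c0), f(c3, c2)), c2))) = 1 + max(0, 3) = 4
depth(h(c3, f(c2, g(h(g(c3, c0), f(c3, c2)), c2)))) = 1 + max(0, 4) = 5
depth(f(c0, c3)) = 1 + max(0, 0) = 1
depth(h(h(c3, f(c2, g(h(g(c3, c0), f(c3, c2)), c2))), f(c0, c3))) = 1 + max(5, 1) = 6
depth(f(f(f(c3, h(c0, c3)), g(h(c3, c2), g(c3, c2))), h(h(c3, f(c2, g(h(g(c3, c0), f(c3, c2)), c2))), f(c0, c3)))) = 1 + max(3, 6) = 7

7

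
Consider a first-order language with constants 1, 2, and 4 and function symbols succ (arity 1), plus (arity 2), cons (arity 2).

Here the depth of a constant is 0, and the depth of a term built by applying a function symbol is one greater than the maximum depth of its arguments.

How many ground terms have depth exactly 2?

Write N_k for the number of ground terms of depth ≤ k. A term of depth ≤ k is either a constant or a function symbol applied to arguments of depth ≤ k−1, so N_k = 3 + N_{k-1} + N_{k-1}^2 + N_{k-1}^2.
N_0 = 3
N_1 = 3 + 3 + 3^2 + 3^2 = 24
N_2 = 3 + 24 + 24^2 + 24^2 = 1179
Terms of depth exactly 2: N_2 − N_1 = 1179 − 24 = 1155.

1155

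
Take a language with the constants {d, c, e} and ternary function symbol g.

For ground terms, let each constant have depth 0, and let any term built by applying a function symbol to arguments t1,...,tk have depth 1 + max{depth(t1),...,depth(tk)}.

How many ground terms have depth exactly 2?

If N_k denotes the number of depth-≤k ground terms, the 3 constants give N_0 = 3, and each function symbol of arity r contributes N_{k-1}^r new terms at level k: N_k = 3 + N_{k-1}^3.
N_0 = 3
N_1 = 3 + 3^3 = 30
N_2 = 3 + 30^3 = 27003
Terms of depth exactly 2: N_2 − N_1 = 27003 − 30 = 26973.

26973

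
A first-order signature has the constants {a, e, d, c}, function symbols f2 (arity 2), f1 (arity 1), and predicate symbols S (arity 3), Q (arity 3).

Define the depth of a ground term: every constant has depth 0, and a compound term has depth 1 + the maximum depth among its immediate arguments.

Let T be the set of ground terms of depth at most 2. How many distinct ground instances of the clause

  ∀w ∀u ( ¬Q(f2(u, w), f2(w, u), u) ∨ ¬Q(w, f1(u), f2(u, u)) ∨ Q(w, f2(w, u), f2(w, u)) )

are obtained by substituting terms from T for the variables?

Ground terms of depth ≤ 2:
  Count level by level. With function symbols f2/2, f1/1, the terms of depth ≤ k are the 4 constants together with each function applied to depth-≤(k−1) tuples, so N_k = 4 + N_{k-1}^2 + N_{k-1}.
  N_0 = 4
  N_1 = 4 + 4^2 + 4 = 24
  N_2 = 4 + 24^2 + 24 = 604
So there are 604 ground terms available for substitution.
The body mentions every one of the 2 quantified variables; since ground terms form a free algebra, no two substitutions collapse to the same formula.
Number of ground instances = 604^2 = 364816.

364816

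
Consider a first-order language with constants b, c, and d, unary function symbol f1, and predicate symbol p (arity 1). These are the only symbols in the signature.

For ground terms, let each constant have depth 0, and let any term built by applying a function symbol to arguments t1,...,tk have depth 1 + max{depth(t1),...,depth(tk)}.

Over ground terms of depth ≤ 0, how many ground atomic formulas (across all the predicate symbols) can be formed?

First count ground terms of depth ≤ 0.
Count level by level. With function symbols f1/1, the terms of depth ≤ k are the 3 constants together with each function applied to depth-≤(k−1) tuples, so N_k = 3 + N_{k-1}.
N_0 = 3
Explicitly: b, c, d.
So |H| = 3.
Ground atoms are formed by filling each argument slot of a predicate with a term from H, so an r-ary predicate gives |H|^r atoms:
  p: 3
Total ground atoms: 3.

3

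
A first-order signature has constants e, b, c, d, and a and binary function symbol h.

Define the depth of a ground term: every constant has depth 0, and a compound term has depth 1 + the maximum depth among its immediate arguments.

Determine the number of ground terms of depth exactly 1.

25

Write N_k for the number of ground terms of depth ≤ k. A term of depth ≤ k is either a constant or a function symbol applied to arguments of depth ≤ k−1, so N_k = 5 + N_{k-1}^2.
N_0 = 5
N_1 = 5 + 5^2 = 30
Terms of depth exactly 1: N_1 − N_0 = 30 − 5 = 25.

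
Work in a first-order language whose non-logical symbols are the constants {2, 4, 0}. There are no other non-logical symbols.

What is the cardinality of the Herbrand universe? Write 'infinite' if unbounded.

There are no function symbols, so every ground term is one of the 3 constants.
The Herbrand universe is {2, 4, 0}, which is finite with 3 elements.

3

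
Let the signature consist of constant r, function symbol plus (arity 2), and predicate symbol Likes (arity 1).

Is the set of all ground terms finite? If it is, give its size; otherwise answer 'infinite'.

infinite

The signature has at least one function symbol (plus, arity 2) and at least one constant (r).
Iterating plus gives infinitely many distinct ground terms: r, plus(r, r), plus(plus(r, r), plus(r, r)), ...
So the Herbrand universe is infinite.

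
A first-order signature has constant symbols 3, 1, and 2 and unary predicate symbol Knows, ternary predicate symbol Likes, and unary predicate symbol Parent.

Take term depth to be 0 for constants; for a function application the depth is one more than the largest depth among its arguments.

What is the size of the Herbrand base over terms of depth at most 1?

33

First count ground terms of depth ≤ 1.
With no function symbols every ground term is a constant, so there are exactly 3 ground terms at every depth bound.
N_0 = 3
N_1 = 3
Explicitly: 3, 1, 2.
So |H| = 3.
Each predicate of arity r yields |H|^r ground atoms (one per choice of an r-tuple from H):
  Knows: 3;  Likes: 3^3 = 27;  Parent: 3
Total ground atoms: 3 + 27 + 3 = 33.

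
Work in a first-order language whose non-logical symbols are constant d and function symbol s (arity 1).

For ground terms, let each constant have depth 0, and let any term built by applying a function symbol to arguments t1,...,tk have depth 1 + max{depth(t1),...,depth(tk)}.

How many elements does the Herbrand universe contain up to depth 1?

If N_k denotes the number of depth-≤k ground terms, the 1 constant gives N_0 = 1, and each function symbol of arity r contributes N_{k-1}^r new terms at level k: N_k = 1 + N_{k-1}.
N_0 = 1
N_1 = 1 + 1 = 2
Explicitly: d, s(d).

2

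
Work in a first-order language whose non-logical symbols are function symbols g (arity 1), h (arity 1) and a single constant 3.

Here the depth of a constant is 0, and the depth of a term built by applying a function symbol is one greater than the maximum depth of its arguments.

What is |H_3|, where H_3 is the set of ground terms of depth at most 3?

15

Let N_k = |{terms of depth ≤ k}|. Then N_0 = 1 and N_k = 1 + N_{k-1} + N_{k-1} for k ≥ 1 (one summand per function symbol, arity giving the exponent).
N_0 = 1
N_1 = 1 + 1 + 1 = 3
N_2 = 1 + 3 + 3 = 7
N_3 = 1 + 7 + 7 = 15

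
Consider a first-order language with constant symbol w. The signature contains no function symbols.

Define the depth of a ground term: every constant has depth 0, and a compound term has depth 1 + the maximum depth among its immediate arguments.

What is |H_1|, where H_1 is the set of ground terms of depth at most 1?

With no function symbols every ground term is a constant, so there is exactly 1 ground term at every depth bound.
N_0 = 1
N_1 = 1
Explicitly: w.

1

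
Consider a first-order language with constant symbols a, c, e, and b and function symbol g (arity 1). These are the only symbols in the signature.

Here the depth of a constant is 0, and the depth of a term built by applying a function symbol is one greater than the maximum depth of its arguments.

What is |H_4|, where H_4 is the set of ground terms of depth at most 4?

20

Write N_k for the number of ground terms of depth ≤ k. A term of depth ≤ k is either a constant or a function symbol applied to arguments of depth ≤ k−1, so N_k = 4 + N_{k-1}.
N_0 = 4
N_1 = 4 + 4 = 8
N_2 = 4 + 8 = 12
N_3 = 4 + 12 = 16
N_4 = 4 + 16 = 20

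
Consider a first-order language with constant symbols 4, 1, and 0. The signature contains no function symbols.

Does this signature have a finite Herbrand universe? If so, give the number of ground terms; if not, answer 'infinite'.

3

There are no function symbols, so every ground term is one of the 3 constants.
The Herbrand universe is {4, 1, 0}, which is finite with 3 elements.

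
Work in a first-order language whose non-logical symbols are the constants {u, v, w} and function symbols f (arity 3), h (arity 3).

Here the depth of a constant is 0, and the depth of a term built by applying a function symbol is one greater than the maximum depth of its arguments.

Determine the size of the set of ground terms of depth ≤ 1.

57

Let N_k count ground terms of depth at most k. Each non-constant term of depth ≤ k is some function symbol applied to depth-≤(k−1) arguments, giving N_k = 3 + N_{k-1}^3 + N_{k-1}^3.
N_0 = 3
N_1 = 3 + 3^3 + 3^3 = 57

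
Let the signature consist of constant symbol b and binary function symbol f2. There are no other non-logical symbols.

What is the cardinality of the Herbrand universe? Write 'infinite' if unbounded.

infinite

The signature has at least one function symbol (f2, arity 2) and at least one constant (b).
Iterating f2 gives infinitely many distinct ground terms: b, f2(b, b), f2(f2(b, b), f2(b, b)), ...
So the Herbrand universe is infinite.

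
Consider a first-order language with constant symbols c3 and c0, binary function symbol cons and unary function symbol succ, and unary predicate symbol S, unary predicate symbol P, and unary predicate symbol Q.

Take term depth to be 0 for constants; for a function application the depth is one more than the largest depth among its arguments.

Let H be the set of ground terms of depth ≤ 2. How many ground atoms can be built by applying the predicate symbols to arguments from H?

First count ground terms of depth ≤ 2.
Let N_k = |{terms of depth ≤ k}|. Then N_0 = 2 and N_k = 2 + N_{k-1}^2 + N_{k-1} for k ≥ 1 (one summand per function symbol, arity giving the exponent).
N_0 = 2
N_1 = 2 + 2^2 + 2 = 8
N_2 = 2 + 8^2 + 8 = 74
So |H| = 74.
Ground atoms are formed by filling each argument slot of a predicate with a term from H, so an r-ary predicate gives |H|^r atoms:
  S: 74;  P: 74;  Q: 74
Total ground atoms: 74 + 74 + 74 = 222.

222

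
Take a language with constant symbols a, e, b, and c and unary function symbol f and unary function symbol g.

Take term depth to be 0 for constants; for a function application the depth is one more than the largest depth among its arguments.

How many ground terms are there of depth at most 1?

12

Let N_k count ground terms of depth at most k. Each non-constant term of depth ≤ k is some function symbol applied to depth-≤(k−1) arguments, giving N_k = 4 + N_{k-1} + N_{k-1}.
N_0 = 4
N_1 = 4 + 4 + 4 = 12
Explicitly: a, e, b, c, f(a), f(e), f(b), f(c), g(a), g(e), g(b), g(c).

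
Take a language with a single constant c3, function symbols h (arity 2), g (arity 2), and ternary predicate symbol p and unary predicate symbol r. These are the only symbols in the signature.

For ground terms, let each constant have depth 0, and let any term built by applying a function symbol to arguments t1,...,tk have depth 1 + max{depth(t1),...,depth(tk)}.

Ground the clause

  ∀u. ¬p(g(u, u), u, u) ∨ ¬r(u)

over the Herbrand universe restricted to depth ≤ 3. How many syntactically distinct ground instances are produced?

Ground terms of depth ≤ 3:
  If N_k denotes the number of depth-≤k ground terms, the 1 constant gives N_0 = 1, and each function symbol of arity r contributes N_{k-1}^r new terms at level k: N_k = 1 + N_{k-1}^2 + N_{k-1}^2.
  N_0 = 1
  N_1 = 1 + 1^2 + 1^2 = 3
  N_2 = 1 + 3^2 + 3^2 = 19
  N_3 = 1 + 19^2 + 19^2 = 723
So there are 723 ground terms available for substitution.
The body mentions the single quantified variable u; since ground terms form a free algebra, no two substitutions collapse to the same formula.
Number of ground instances = 723.

723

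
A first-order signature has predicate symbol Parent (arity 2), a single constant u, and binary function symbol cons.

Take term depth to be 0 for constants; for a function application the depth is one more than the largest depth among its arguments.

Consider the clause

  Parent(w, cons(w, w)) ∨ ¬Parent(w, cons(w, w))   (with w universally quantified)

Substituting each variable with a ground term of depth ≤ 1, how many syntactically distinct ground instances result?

2

Ground terms of depth ≤ 1:
  Count level by level. With function symbols cons/2, the terms of depth ≤ k are the 1 constant together with each function applied to depth-≤(k−1) tuples, so N_k = 1 + N_{k-1}^2.
  N_0 = 1
  N_1 = 1 + 1^2 = 2
So there are 2 ground terms available for substitution.
There is 1 variable to instantiate (w),  occurring in at least one literal, so different choices give different ground instances.
Number of ground instances = 2.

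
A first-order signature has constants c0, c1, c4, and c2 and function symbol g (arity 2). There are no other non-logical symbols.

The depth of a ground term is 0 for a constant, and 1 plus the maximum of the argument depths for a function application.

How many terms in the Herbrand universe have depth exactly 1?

Let N_k = |{terms of depth ≤ k}|. Then N_0 = 4 and N_k = 4 + N_{k-1}^2 for k ≥ 1 (one summand per function symbol, arity giving the exponent).
N_0 = 4
N_1 = 4 + 4^2 = 20
Terms of depth exactly 1: N_1 − N_0 = 20 − 4 = 16.

16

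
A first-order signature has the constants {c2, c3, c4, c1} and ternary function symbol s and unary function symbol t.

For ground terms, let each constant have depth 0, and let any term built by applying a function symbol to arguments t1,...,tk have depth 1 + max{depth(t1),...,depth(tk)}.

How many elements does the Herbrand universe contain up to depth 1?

72

Let N_k count ground terms of depth at most k. Each non-constant term of depth ≤ k is some function symbol applied to depth-≤(k−1) arguments, giving N_k = 4 + N_{k-1}^3 + N_{k-1}.
N_0 = 4
N_1 = 4 + 4^3 + 4 = 72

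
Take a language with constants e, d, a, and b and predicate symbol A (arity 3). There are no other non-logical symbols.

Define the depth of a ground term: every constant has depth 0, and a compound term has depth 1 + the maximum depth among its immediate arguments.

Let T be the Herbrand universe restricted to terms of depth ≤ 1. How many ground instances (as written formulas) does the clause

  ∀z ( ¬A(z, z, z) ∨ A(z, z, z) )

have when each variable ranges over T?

4

Ground terms of depth ≤ 1:
  With no function symbols every ground term is a constant, so there are exactly 4 ground terms at every depth bound.
  N_0 = 4
  N_1 = 4
So there are 4 ground terms available for substitution.
The variable z ranges independently over the available ground terms, and distinct assignments produce distinct instances.
Number of ground instances = 4.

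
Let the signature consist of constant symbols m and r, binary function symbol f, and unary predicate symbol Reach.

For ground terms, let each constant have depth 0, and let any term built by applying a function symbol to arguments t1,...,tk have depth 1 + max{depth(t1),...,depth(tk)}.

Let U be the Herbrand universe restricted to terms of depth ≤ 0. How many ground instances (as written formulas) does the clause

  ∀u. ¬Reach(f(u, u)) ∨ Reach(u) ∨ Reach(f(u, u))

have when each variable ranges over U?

Ground terms of depth ≤ 0:
  Write N_k for the number of ground terms of depth ≤ k. A term of depth ≤ k is either a constant or a function symbol applied to arguments of depth ≤ k−1, so N_k = 2 + N_{k-1}^2.
  N_0 = 2
  Explicitly: m, r.
So there are 2 ground terms available for substitution.
There is 1 variable to instantiate (u),  occurring in at least one literal, so different choices give different ground instances.
Number of ground instances = 2.

2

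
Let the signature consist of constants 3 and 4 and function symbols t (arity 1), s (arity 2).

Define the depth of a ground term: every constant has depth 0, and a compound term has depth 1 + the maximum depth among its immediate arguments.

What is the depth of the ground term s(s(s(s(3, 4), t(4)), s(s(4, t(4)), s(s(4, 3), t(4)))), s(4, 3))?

5

depth(s(3, 4)) = 1 + max(0, 0) = 1
depth(t(4)) = 1 + depth(4) = 1 + 0 = 1
depth(s(s(3, 4), t(4))) = 1 + max(1, 1) = 2
depth(s(4, t(4))) = 1 + max(0, 1) = 2
depth(s(4, 3)) = 1 + max(0, 0) = 1
depth(s(s(4, 3), t(4))) = 1 + max(1, 1) = 2
depth(s(s(4, t(4)), s(s(4, 3), t(4)))) = 1 + max(2, 2) = 3
depth(s(s(s(3, 4), t(4)), s(s(4, t(4)), s(s(4, 3), t(4))))) = 1 + max(2, 3) = 4
depth(s(s(s(s(3, 4), t(4)), s(s(4, t(4)), s(s(4, 3), t(4)))), s(4, 3))) = 1 + max(4, 1) = 5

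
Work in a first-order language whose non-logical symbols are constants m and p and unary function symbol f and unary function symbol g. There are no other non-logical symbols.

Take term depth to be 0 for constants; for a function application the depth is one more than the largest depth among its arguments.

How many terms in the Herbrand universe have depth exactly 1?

Write N_k for the number of ground terms of depth ≤ k. A term of depth ≤ k is either a constant or a function symbol applied to arguments of depth ≤ k−1, so N_k = 2 + N_{k-1} + N_{k-1}.
N_0 = 2
N_1 = 2 + 2 + 2 = 6
Terms of depth exactly 1: N_1 − N_0 = 6 − 2 = 4.

4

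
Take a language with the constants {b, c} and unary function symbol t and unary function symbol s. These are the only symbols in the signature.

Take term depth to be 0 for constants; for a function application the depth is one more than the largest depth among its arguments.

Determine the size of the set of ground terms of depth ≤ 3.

30

Count level by level. With function symbols t/1, s/1, the terms of depth ≤ k are the 2 constants together with each function applied to depth-≤(k−1) tuples, so N_k = 2 + N_{k-1} + N_{k-1}.
N_0 = 2
N_1 = 2 + 2 + 2 = 6
N_2 = 2 + 6 + 6 = 14
N_3 = 2 + 14 + 14 = 30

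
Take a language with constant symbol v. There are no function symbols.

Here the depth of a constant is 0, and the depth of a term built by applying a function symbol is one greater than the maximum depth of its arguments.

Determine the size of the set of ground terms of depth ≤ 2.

1

With no function symbols every ground term is a constant, so there is exactly 1 ground term at every depth bound.
N_0 = 1
N_1 = 1
N_2 = 1
Explicitly: v.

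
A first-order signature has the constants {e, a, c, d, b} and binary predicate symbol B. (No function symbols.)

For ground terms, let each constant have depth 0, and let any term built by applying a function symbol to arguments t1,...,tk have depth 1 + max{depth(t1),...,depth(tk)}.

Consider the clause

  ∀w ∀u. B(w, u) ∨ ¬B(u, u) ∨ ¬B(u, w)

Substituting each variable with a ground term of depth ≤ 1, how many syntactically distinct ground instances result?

25

Ground terms of depth ≤ 1:
  With no function symbols every ground term is a constant, so there are exactly 5 ground terms at every depth bound.
  N_0 = 5
  N_1 = 5
  Explicitly: e, a, c, d, b.
So there are 5 ground terms available for substitution.
Each of w, u ranges independently over the available ground terms, and distinct assignments produce distinct instances.
Number of ground instances = 5^2 = 25.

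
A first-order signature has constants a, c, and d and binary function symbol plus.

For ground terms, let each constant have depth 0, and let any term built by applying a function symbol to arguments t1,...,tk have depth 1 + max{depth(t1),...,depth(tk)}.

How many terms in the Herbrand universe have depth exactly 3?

Let N_k = |{terms of depth ≤ k}|. Then N_0 = 3 and N_k = 3 + N_{k-1}^2 for k ≥ 1 (one summand per function symbol, arity giving the exponent).
N_0 = 3
N_1 = 3 + 3^2 = 12
N_2 = 3 + 12^2 = 147
N_3 = 3 + 147^2 = 21612
Terms of depth exactly 3: N_3 − N_2 = 21612 − 147 = 21465.

21465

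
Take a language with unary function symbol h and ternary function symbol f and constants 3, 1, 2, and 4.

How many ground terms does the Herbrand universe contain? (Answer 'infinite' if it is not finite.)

The signature has at least one function symbol (h, arity 1) and at least one constant (3).
Iterating h gives infinitely many distinct ground terms: 3, h(3), h(h(3)), ...
So the Herbrand universe is infinite.

infinite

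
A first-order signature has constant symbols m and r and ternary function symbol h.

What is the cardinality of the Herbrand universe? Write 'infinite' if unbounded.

The signature has at least one function symbol (h, arity 3) and at least one constant (m).
Iterating h gives infinitely many distinct ground terms: m, h(m, m, m), h(h(m, m, m), h(m, m, m), h(m, m, m)), ...
So the Herbrand universe is infinite.

infinite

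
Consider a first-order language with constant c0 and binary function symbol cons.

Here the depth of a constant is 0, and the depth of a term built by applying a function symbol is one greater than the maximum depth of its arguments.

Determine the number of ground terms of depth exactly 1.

Let N_k = |{terms of depth ≤ k}|. Then N_0 = 1 and N_k = 1 + N_{k-1}^2 for k ≥ 1 (one summand per function symbol, arity giving the exponent).
N_0 = 1
N_1 = 1 + 1^2 = 2
Terms of depth exactly 1: N_1 − N_0 = 2 − 1 = 1.

1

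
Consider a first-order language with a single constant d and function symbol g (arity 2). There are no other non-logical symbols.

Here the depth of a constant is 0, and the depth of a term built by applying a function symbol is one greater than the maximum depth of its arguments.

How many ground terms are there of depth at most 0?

1

Let N_k = |{terms of depth ≤ k}|. Then N_0 = 1 and N_k = 1 + N_{k-1}^2 for k ≥ 1 (one summand per function symbol, arity giving the exponent).
N_0 = 1
Explicitly: d.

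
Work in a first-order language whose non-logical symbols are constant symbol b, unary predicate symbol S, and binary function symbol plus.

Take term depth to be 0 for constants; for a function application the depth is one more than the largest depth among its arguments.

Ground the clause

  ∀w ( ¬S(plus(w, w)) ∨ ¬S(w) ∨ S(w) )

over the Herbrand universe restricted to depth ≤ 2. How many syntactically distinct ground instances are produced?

Ground terms of depth ≤ 2:
  If N_k denotes the number of depth-≤k ground terms, the 1 constant gives N_0 = 1, and each function symbol of arity r contributes N_{k-1}^r new terms at level k: N_k = 1 + N_{k-1}^2.
  N_0 = 1
  N_1 = 1 + 1^2 = 2
  N_2 = 1 + 2^2 = 5
So there are 5 ground terms available for substitution.
There is 1 variable to instantiate (w),  occurring in at least one literal, so different choices give different ground instances.
Number of ground instances = 5.

5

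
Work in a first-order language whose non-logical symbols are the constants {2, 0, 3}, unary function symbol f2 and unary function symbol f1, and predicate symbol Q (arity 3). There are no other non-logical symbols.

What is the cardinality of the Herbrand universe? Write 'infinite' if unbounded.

infinite

The signature has at least one function symbol (f2, arity 1) and at least one constant (2).
Iterating f2 gives infinitely many distinct ground terms: 2, f2(2), f2(f2(2)), ...
So the Herbrand universe is infinite.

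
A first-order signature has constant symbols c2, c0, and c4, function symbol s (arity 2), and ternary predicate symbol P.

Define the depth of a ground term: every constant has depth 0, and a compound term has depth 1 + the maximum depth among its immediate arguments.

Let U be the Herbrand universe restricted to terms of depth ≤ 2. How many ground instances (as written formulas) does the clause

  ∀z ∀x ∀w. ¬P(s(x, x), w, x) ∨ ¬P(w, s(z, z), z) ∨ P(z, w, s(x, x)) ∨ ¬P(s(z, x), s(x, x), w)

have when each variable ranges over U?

3176523

Ground terms of depth ≤ 2:
  Let N_k = |{terms of depth ≤ k}|. Then N_0 = 3 and N_k = 3 + N_{k-1}^2 for k ≥ 1 (one summand per function symbol, arity giving the exponent).
  N_0 = 3
  N_1 = 3 + 3^2 = 12
  N_2 = 3 + 12^2 = 147
So there are 147 ground terms available for substitution.
The clause has 3 distinct variables (z, x, w), each appearing in the body. In the free term algebra distinct substitutions yield syntactically distinct ground instances.
Number of ground instances = 147^3 = 3176523.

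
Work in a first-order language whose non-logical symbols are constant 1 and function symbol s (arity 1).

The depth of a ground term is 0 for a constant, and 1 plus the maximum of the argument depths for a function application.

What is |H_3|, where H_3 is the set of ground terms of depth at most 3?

4

Write N_k for the number of ground terms of depth ≤ k. A term of depth ≤ k is either a constant or a function symbol applied to arguments of depth ≤ k−1, so N_k = 1 + N_{k-1}.
N_0 = 1
N_1 = 1 + 1 = 2
N_2 = 1 + 2 = 3
N_3 = 1 + 3 = 4
Explicitly: 1, s(1), s(s(1)), s(s(s(1))).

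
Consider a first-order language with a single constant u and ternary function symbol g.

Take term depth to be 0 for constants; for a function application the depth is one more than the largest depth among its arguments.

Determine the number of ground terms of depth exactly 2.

7

Let N_k count ground terms of depth at most k. Each non-constant term of depth ≤ k is some function symbol applied to depth-≤(k−1) arguments, giving N_k = 1 + N_{k-1}^3.
N_0 = 1
N_1 = 1 + 1^3 = 2
N_2 = 1 + 2^3 = 9
Terms of depth exactly 2: N_2 − N_1 = 9 − 2 = 7.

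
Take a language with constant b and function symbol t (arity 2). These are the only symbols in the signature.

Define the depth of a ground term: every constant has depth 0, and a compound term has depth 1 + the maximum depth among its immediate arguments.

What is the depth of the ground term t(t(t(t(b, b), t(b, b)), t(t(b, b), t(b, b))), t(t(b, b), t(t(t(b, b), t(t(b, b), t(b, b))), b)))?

6

depth(t(b, b)) = 1 + max(0, 0) = 1
depth(t(t(b, b), t(b, b))) = 1 + max(1, 1) = 2
depth(t(t(t(b, b), t(b, b)), t(t(b, b), t(b, b)))) = 1 + max(2, 2) = 3
depth(t(t(b, b), t(t(b, b), t(b, b)))) = 1 + max(1, 2) = 3
depth(t(t(t(b, b), t(t(b, b), t(b, b))), b)) = 1 + max(3, 0) = 4
depth(t(t(b, b), t(t(t(b, b), t(t(b, b), t(b, b))), b))) = 1 + max(1, 4) = 5
depth(t(t(t(t(b, b), t(b, b)), t(t(b, b), t(b, b))), t(t(b, b), t(t(t(b, b), t(t(b, b), t(b, b))), b)))) = 1 + max(3, 5) = 6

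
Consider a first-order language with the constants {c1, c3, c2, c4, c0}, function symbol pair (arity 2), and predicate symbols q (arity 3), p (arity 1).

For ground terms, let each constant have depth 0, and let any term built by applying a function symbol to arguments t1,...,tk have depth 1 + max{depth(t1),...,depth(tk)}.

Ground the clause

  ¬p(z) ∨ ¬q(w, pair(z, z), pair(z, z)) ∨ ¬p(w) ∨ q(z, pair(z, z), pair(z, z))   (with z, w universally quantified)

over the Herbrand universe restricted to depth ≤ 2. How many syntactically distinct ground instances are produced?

Ground terms of depth ≤ 2:
  Count level by level. With function symbols pair/2, the terms of depth ≤ k are the 5 constants together with each function applied to depth-≤(k−1) tuples, so N_k = 5 + N_{k-1}^2.
  N_0 = 5
  N_1 = 5 + 5^2 = 30
  N_2 = 5 + 30^2 = 905
So there are 905 ground terms available for substitution.
Each of z, w ranges independently over the available ground terms, and distinct assignments produce distinct instances.
Number of ground instances = 905^2 = 819025.

819025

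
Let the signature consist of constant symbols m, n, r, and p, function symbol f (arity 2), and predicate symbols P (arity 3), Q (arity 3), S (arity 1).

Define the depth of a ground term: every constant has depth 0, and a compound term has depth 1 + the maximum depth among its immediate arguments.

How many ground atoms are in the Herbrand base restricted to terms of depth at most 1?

16020

First count ground terms of depth ≤ 1.
Let N_k = |{terms of depth ≤ k}|. Then N_0 = 4 and N_k = 4 + N_{k-1}^2 for k ≥ 1 (one summand per function symbol, arity giving the exponent).
N_0 = 4
N_1 = 4 + 4^2 = 20
So |H| = 20.
A ground atom is a predicate applied to a tuple of terms from H, so the count is the sum over predicates of |H|^arity:
  P: 20^3 = 8000;  Q: 20^3 = 8000;  S: 20
Total ground atoms: 8000 + 8000 + 20 = 16020.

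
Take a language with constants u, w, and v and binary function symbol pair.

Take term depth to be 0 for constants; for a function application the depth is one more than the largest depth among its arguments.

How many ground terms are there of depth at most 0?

3

Count level by level. With function symbols pair/2, the terms of depth ≤ k are the 3 constants together with each function applied to depth-≤(k−1) tuples, so N_k = 3 + N_{k-1}^2.
N_0 = 3
Explicitly: u, w, v.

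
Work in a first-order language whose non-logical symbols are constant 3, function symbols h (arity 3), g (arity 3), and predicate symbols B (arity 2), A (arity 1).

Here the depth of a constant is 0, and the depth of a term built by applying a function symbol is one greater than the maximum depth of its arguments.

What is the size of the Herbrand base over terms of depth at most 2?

3080

First count ground terms of depth ≤ 2.
Let N_k count ground terms of depth at most k. Each non-constant term of depth ≤ k is some function symbol applied to depth-≤(k−1) arguments, giving N_k = 1 + N_{k-1}^3 + N_{k-1}^3.
N_0 = 1
N_1 = 1 + 1^3 + 1^3 = 3
N_2 = 1 + 3^3 + 3^3 = 55
So |H| = 55.
For each predicate symbol, the number of ground atoms is |H| raised to its arity; summing:
  B: 55^2 = 3025;  A: 55
Total ground atoms: 3025 + 55 = 3080.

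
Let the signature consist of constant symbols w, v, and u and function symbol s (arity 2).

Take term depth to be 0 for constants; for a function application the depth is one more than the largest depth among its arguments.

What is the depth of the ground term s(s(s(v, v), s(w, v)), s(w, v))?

3

depth(s(v, v)) = 1 + max(0, 0) = 1
depth(s(w, v)) = 1 + max(0, 0) = 1
depth(s(s(v, v), s(w, v))) = 1 + max(1, 1) = 2
depth(s(s(s(v, v), s(w, v)), s(w, v))) = 1 + max(2, 1) = 3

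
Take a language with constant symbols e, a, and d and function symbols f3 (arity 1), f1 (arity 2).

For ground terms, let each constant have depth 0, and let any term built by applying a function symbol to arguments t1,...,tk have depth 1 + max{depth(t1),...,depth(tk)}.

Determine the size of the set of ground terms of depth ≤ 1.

Let N_k = |{terms of depth ≤ k}|. Then N_0 = 3 and N_k = 3 + N_{k-1} + N_{k-1}^2 for k ≥ 1 (one summand per function symbol, arity giving the exponent).
N_0 = 3
N_1 = 3 + 3 + 3^2 = 15

15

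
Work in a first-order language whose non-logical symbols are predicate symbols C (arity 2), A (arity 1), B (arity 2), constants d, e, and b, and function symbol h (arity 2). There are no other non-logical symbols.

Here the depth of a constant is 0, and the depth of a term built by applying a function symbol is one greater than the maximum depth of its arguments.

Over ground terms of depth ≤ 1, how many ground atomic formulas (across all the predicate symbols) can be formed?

First count ground terms of depth ≤ 1.
Count level by level. With function symbols h/2, the terms of depth ≤ k are the 3 constants together with each function applied to depth-≤(k−1) tuples, so N_k = 3 + N_{k-1}^2.
N_0 = 3
N_1 = 3 + 3^2 = 12
Explicitly: d, e, b, h(d, d), h(d, e), h(d, b), h(e, d), h(e, e), h(e, b), h(b, d), h(b, e), h(b, b).
So |H| = 12.
Ground atoms are formed by filling each argument slot of a predicate with a term from H, so an r-ary predicate gives |H|^r atoms:
  C: 12^2 = 144;  A: 12;  B: 12^2 = 144
Total ground atoms: 144 + 12 + 144 = 300.

300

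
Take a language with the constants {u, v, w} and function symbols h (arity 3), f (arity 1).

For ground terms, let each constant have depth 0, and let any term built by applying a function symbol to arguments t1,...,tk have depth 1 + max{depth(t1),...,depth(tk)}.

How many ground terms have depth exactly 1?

Count level by level. With function symbols h/3, f/1, the terms of depth ≤ k are the 3 constants together with each function applied to depth-≤(k−1) tuples, so N_k = 3 + N_{k-1}^3 + N_{k-1}.
N_0 = 3
N_1 = 3 + 3^3 + 3 = 33
Terms of depth exactly 1: N_1 − N_0 = 33 − 3 = 30.

30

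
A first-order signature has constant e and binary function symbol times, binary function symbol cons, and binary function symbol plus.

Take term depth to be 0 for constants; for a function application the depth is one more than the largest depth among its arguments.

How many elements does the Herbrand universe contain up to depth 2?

If N_k denotes the number of depth-≤k ground terms, the 1 constant gives N_0 = 1, and each function symbol of arity r contributes N_{k-1}^r new terms at level k: N_k = 1 + N_{k-1}^2 + N_{k-1}^2 + N_{k-1}^2.
N_0 = 1
N_1 = 1 + 1^2 + 1^2 + 1^2 = 4
N_2 = 1 + 4^2 + 4^2 + 4^2 = 49

49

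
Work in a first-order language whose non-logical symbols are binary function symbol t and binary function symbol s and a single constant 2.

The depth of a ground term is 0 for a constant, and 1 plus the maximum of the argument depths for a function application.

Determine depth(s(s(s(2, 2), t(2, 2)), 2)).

depth(s(2, 2)) = 1 + max(0, 0) = 1
depth(t(2, 2)) = 1 + max(0, 0) = 1
depth(s(s(2, 2), t(2, 2))) = 1 + max(1, 1) = 2
depth(s(s(s(2, 2), t(2, 2)), 2)) = 1 + max(2, 0) = 3

3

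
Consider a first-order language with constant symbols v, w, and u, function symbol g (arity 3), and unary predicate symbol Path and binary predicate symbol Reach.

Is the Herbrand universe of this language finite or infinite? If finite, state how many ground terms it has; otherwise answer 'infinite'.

The signature has at least one function symbol (g, arity 3) and at least one constant (v).
Iterating g gives infinitely many distinct ground terms: v, g(v, v, v), g(g(v, v, v), g(v, v, v), g(v, v, v)), ...
So the Herbrand universe is infinite.

infinite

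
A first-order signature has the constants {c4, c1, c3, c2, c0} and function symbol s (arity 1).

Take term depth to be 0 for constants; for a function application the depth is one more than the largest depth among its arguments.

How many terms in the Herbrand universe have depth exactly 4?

Let N_k = |{terms of depth ≤ k}|. Then N_0 = 5 and N_k = 5 + N_{k-1} for k ≥ 1 (one summand per function symbol, arity giving the exponent).
N_0 = 5
N_1 = 5 + 5 = 10
N_2 = 5 + 10 = 15
N_3 = 5 + 15 = 20
N_4 = 5 + 20 = 25
Terms of depth exactly 4: N_4 − N_3 = 25 − 20 = 5.

5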